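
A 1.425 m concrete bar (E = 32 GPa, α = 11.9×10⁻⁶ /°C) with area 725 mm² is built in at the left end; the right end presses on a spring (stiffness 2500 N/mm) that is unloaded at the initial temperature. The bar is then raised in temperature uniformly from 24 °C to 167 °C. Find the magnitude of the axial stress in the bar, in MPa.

σ ≈ 7.25 MPa (compressive)

Free thermal expansion: δ_free = αΔT L = 11.9×10⁻⁶ × 143 × 1425 = 2.425 mm.
Let P be the compressive force at the spring. The bar shortens elastically by PL/(AE) and the spring compresses by P/k; together these equal δ_free.
So P = δ_free / [L/(AE) + 1/k] = 2.425 / [ 1425/(725×32×10³) + 1/(2500) ].
P = 2.425 / 0.0004614 = 5255 N.
σ = P/A = 5255/725 = 7.249 MPa.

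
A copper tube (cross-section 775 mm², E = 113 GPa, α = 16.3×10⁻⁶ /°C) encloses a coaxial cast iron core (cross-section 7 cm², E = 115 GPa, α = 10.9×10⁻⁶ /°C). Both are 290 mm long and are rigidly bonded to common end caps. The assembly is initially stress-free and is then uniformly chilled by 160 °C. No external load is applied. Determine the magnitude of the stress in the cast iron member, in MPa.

The copper has the larger α, so on cooling it would change length more than the cast iron if both were free. The rigid plates force a common final length, so the copper is put into tension and the cast iron into compression, with equal and opposite forces P (no external load).
Equating the net (thermal + elastic) strains gives |α₁ − α₂|·ΔT = P·[1/(A₁E₁) + 1/(A₂E₂)].
|α₁ − α₂|·ΔT = 5.4×10⁻⁶ × 160 = 0.000864.
1/(A₁E₁) + 1/(A₂E₂) = 1/(775×113×10³) + 1/(700×115×10³) = 2.384×10⁻⁸ N⁻¹.
So P = 0.000864 / 2.384×10⁻⁸ = 36.24 kN.
σ_{cast iron} = P/A₂ = 36240/700 = 51.77 MPa, compressive.

σ ≈ 51.8 MPa (compressive)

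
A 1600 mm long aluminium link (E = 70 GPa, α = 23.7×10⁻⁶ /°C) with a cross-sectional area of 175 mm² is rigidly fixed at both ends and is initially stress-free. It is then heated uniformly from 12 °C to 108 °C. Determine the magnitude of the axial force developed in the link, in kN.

P ≈ 27.9 kN (compressive)

Full restraint means ε = 0, so the stress is σ = EαΔT = 70×10³ × 23.7×10⁻⁶ × 96 = 159.3 MPa.
P = AEαΔT = 175 × 70×10³ × 23.7×10⁻⁶ × 96 = 27.87 kN (compressive).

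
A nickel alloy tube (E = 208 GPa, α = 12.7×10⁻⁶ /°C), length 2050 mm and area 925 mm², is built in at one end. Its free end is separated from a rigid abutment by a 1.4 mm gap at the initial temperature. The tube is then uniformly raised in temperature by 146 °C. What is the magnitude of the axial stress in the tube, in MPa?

σ ≈ 244 MPa (compressive)

If the wall were absent the tube would grow by αΔT L = 12.7×10⁻⁶ × 146 × 2050 = 3.801 mm.
After closing the 1.4 mm clearance, 3.801 − 1.4 = 2.401 mm of expansion remains to be suppressed by the wall.
Compatibility: PL/(AE) = 2.401 mm, so σ = P/A = E × (2.401/2050) = 243.6 MPa.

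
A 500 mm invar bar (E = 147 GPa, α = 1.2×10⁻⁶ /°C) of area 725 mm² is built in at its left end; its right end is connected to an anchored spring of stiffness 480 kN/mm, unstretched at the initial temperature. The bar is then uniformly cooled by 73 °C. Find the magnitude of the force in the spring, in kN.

Free thermal contraction: δ_free = αΔT L = 1.2×10⁻⁶ × 73 × 500 = 0.0438 mm.
With a force P in the spring, the elastic change of the bar is PL/(AE) and that of the spring is P/k; compatibility requires their sum to equal δ_free.
P [ L/(AE) + 1/k ] = δ_free → P [ 500/(725×147×10³) + 1/(480×10³) ] = 0.0438.
P = 0.0438 / 6.775×10⁻⁶ = 6465 N.

P ≈ 6.47 kN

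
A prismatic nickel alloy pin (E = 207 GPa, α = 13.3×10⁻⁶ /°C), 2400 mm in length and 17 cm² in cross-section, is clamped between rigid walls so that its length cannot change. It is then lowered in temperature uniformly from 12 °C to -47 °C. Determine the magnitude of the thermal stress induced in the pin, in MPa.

Because both ends are immovable the net strain is zero, and the suppressed thermal strain is αΔT = 13.3×10⁻⁶ × 59 = 784.7×10⁻⁶.
σ = EαΔT = 207×10³ × 13.3×10⁻⁶ × 59 = 162.4 MPa (tensile; the pin is trying to contract).

σ ≈ 162 MPa (tensile)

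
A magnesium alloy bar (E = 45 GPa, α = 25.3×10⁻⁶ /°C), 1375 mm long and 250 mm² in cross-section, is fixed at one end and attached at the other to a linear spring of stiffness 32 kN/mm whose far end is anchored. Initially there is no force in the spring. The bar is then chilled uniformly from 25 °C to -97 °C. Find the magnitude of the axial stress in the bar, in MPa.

σ ≈ 111 MPa (tensile)

The unrestrained thermal change is αΔT L = 25.3×10⁻⁶ × 122 × 1375 = 4.244 mm.
With a force P in the spring, the elastic change of the bar is PL/(AE) and that of the spring is P/k; compatibility requires their sum to equal δ_free.
So P = δ_free / [L/(AE) + 1/k] = 4.244 / [ 1375/(250×45×10³) + 1/(32×10³) ].
P = 4.244 / 0.0001535 = 27650 N.
σ = P/A = 27650/250 = 110.6 MPa.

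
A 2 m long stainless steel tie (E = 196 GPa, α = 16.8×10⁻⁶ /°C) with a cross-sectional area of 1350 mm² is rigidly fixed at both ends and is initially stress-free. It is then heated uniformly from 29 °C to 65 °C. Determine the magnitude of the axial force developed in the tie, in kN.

P ≈ 160 kN (compressive)

With zero net strain, σ = E·αΔT = 196 GPa × 16.8×10⁻⁶ × 36 = 118.5 MPa.
P = AEαΔT = 1350 × 196×10³ × 16.8×10⁻⁶ × 36 = 160 kN (compressive).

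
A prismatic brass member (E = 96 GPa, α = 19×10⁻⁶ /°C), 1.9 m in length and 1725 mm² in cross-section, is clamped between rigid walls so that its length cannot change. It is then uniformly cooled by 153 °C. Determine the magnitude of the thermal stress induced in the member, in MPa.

With length fixed, the mechanical strain must cancel the thermal strain αΔT = 19×10⁻⁶ × 153 = 2907×10⁻⁶.
Hence σ = E·αΔT = 96×10³ × 2907×10⁻⁶ = 279.1 MPa, tensile.

σ ≈ 279 MPa (tensile)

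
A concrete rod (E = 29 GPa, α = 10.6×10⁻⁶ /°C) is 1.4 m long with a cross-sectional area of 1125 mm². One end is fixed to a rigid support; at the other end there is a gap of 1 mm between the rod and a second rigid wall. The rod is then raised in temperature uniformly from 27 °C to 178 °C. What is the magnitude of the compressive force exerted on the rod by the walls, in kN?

P ≈ 28.9 kN

Unrestrained expansion: δ_free = αΔT L = 10.6×10⁻⁶ × 151 × 1400 = 2.241 mm.
After closing the 1 mm clearance, 2.241 − 1 = 1.241 mm of expansion remains to be suppressed by the wall.
So σ = E(δ_free − g)/L = 29×10³ × 1.241/1400 = 25.7 MPa.
P = σA = 25.7 × 1125 = 28.92 kN.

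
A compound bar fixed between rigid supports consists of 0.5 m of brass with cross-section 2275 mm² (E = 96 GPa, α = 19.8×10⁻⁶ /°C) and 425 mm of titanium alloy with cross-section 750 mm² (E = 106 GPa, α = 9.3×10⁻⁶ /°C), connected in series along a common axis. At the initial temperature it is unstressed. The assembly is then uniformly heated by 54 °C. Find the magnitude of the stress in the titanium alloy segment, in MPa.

σ ≈ 131 MPa (compressive)

If the supports were absent, the total length change would be Σ αᵢΔT Lᵢ = 19.8×10⁻⁶×54×500 + 9.3×10⁻⁶×54×425 = 0.748 mm.
The rigid supports impose zero overall length change; the single axial force P common to all segments must satisfy P Σ Lᵢ/(AᵢEᵢ) = δ_free.
The series flexibility is Σ Lᵢ/(AᵢEᵢ) = 500/(2275×96×10³) + 425/(750×106×10³) = 7.635×10⁻⁶ mm/N.
P = 0.748 / 7.635×10⁻⁶ = 97970 N = 97.97 kN, compressive.
σ_{titanium alloy} = P / A = 97970 / 750 = 130.6 MPa.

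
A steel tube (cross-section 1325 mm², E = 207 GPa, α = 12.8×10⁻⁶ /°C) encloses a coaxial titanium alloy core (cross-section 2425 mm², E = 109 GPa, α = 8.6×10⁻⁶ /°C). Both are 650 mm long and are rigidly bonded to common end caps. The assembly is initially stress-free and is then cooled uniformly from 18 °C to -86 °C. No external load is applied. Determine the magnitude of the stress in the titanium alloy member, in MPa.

σ ≈ 24.2 MPa (compressive)

The steel has the larger α, so on cooling it would change length more than the titanium alloy if both were free. The rigid plates force a common final length, so the steel is put into tension and the titanium alloy into compression, with equal and opposite forces P (no external load).
Equating the net (thermal + elastic) strains gives |α₁ − α₂|·ΔT = P·[1/(A₁E₁) + 1/(A₂E₂)].
|α₁ − α₂|·ΔT = 4.2×10⁻⁶ × 104 = 0.0004368.
1/(A₁E₁) + 1/(A₂E₂) = 1/(1325×207×10³) + 1/(2425×109×10³) = 7.429×10⁻⁹ N⁻¹.
P = 0.0004368 / 7.429×10⁻⁹ = 58800 N = 58.8 kN.
σ_{titanium alloy} = P/A₂ = 58800/2425 = 24.25 MPa, compressive.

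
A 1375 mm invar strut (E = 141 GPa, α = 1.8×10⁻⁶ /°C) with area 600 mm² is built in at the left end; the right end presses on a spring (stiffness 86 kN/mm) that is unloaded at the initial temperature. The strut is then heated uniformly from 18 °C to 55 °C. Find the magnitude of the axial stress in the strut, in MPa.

If the spring were absent the strut would lengthen by αΔT L = 1.8×10⁻⁶ × 37 × 1375 = 0.09157 mm.
With a force P in the spring, the elastic change of the strut is PL/(AE) and that of the spring is P/k; compatibility requires their sum to equal δ_free.
So P = δ_free / [L/(AE) + 1/k] = 0.09157 / [ 1375/(600×141×10³) + 1/(86×10³) ].
P = 0.09157 / 2.788×10⁻⁵ = 3285 N.
σ = P/A = 3285/600 = 5.474 MPa.

σ ≈ 5.47 MPa (compressive)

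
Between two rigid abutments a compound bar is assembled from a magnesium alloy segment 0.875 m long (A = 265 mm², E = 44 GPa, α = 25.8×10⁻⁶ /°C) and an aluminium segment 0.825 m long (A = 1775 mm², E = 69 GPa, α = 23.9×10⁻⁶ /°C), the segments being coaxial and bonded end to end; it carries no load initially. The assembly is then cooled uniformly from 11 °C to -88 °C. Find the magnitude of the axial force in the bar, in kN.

With the walls removed the bar would change length by δ_free = Σ αᵢΔT Lᵢ = 25.8×10⁻⁶×99×875 + 23.9×10⁻⁶×99×825 = 4.187 mm.
The walls prevent any net length change, so an axial force P (same in every segment) develops. Compatibility: P · Σ Lᵢ/(AᵢEᵢ) = δ_free.
Σ Lᵢ/(AᵢEᵢ) = 875/(265×44×10³) + 825/(1775×69×10³) = 8.178×10⁻⁵ mm/N.
So P = 4.187 / 8.178×10⁻⁵ = 51.2 kN, tensile.

P ≈ 51.2 kN (tensile)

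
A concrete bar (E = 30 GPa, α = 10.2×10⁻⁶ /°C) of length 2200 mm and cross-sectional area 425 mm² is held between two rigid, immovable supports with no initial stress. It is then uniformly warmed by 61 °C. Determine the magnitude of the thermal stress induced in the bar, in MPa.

Because both ends are immovable the net strain is zero, and the suppressed thermal strain is αΔT = 10.2×10⁻⁶ × 61 = 622.2×10⁻⁶.
The stress required to suppress this strain is σ = Eε = 30×10³ × 622.2×10⁻⁶ = 18.67 MPa, compressive since the bar is trying to expand.

σ ≈ 18.7 MPa (compressive)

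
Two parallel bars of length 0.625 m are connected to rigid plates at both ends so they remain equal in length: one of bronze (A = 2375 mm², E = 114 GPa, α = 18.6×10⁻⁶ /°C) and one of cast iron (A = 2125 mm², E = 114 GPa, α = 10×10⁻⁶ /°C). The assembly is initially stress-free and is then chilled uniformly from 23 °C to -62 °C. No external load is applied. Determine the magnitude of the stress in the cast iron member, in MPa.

The bronze has the larger α, so on cooling it would change length more than the cast iron if both were free. The rigid plates force a common final length, so the bronze is put into tension and the cast iron into compression, with equal and opposite forces P (no external load).
Equating the net (thermal + elastic) strains gives |α₁ − α₂|·ΔT = P·[1/(A₁E₁) + 1/(A₂E₂)].
|α₁ − α₂|·ΔT = 8.6×10⁻⁶ × 85 = 0.000731.
1/(A₁E₁) + 1/(A₂E₂) = 1/(2375×114×10³) + 1/(2125×114×10³) = 7.821×10⁻⁹ N⁻¹.
P = 0.000731 / 7.821×10⁻⁹ = 93460 N = 93.46 kN.
σ_{cast iron} = P/A₂ = 93460/2125 = 43.98 MPa, compressive.

σ ≈ 44 MPa (compressive)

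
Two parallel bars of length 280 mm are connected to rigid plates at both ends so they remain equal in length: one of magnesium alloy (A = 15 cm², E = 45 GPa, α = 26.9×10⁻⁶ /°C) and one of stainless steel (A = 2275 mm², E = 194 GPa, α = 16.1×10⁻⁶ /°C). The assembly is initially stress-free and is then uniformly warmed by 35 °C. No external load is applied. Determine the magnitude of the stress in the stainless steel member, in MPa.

σ ≈ 9.73 MPa (tensile)

The magnesium alloy has the larger α, so on heating it would change length more than the stainless steel if both were free. The rigid plates force a common final length, so the magnesium alloy is put into compression and the stainless steel into tension, with equal and opposite forces P (no external load).
Setting the final lengths equal and cancelling L: (α₁ − α₂)ΔT = P/(A₁E₁) + P/(A₂E₂).
|α₁ − α₂|·ΔT = 10.8×10⁻⁶ × 35 = 0.000378.
1/(A₁E₁) + 1/(A₂E₂) = 1/(1500×45×10³) + 1/(2275×194×10³) = 1.708×10⁻⁸ N⁻¹.
P = 0.000378 / 1.708×10⁻⁸ = 22130 N = 22.13 kN.
σ_{stainless steel} = P/A₂ = 22130/2275 = 9.728 MPa, tensile.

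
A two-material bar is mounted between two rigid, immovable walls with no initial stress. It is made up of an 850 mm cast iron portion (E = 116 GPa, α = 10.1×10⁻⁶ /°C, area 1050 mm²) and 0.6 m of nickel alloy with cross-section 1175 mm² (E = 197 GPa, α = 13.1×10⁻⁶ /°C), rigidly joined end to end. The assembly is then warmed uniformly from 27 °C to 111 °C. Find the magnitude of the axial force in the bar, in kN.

If the supports were absent, the total length change would be Σ αᵢΔT Lᵢ = 10.1×10⁻⁶×84×850 + 13.1×10⁻⁶×84×600 = 1.381 mm.
The rigid supports impose zero overall length change; the single axial force P common to all segments must satisfy P Σ Lᵢ/(AᵢEᵢ) = δ_free.
Σ Lᵢ/(AᵢEᵢ) = 850/(1050×116×10³) + 600/(1175×197×10³) = 9.571×10⁻⁶ mm/N.
So P = 1.381 / 9.571×10⁻⁶ = 144.3 kN, compressive.

P ≈ 144 kN (compressive)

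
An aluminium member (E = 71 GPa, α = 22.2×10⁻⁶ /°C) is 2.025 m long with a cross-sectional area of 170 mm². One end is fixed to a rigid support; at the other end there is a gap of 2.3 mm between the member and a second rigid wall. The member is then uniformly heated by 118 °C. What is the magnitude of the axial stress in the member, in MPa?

σ ≈ 105 MPa (compressive)

Unrestrained expansion: δ_free = αΔT L = 22.2×10⁻⁶ × 118 × 2025 = 5.305 mm.
The gap closes (δ_free > 2.3 mm) and the wall then resists a further 5.305 − 2.3 = 3.005 mm of expansion.
Compatibility: PL/(AE) = 3.005 mm, so σ = P/A = E × (3.005/2025) = 105.3 MPa.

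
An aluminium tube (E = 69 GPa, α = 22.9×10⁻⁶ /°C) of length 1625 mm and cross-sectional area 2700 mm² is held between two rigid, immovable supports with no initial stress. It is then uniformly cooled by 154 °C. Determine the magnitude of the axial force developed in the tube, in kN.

The ends cannot move, so σ = EαΔT = 69×10³ × 22.9×10⁻⁶ × 154 = 243.3 MPa.
Axial force P = σA = 243.3 × 2700 = 657000 N = 657 kN, tensile.

P ≈ 657 kN (tensile)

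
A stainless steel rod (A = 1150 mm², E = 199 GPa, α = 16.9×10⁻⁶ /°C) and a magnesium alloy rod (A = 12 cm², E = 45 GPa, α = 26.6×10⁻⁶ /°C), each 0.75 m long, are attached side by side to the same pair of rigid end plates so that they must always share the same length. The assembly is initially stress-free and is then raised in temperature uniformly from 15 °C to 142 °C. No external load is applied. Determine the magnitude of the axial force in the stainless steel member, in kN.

Equilibrium of a rigid end plate with no external load gives equal and opposite internal forces ±P in the two members. Since α_{magnesium alloy} > α_{stainless steel}, heating drives the magnesium alloy into compression and the stainless steel into tension.
Compatibility of the two members (thermal + elastic change equal): (α₁ − α₂)ΔT = P·[1/(A₁E₁) + 1/(A₂E₂)].
|α₁ − α₂|·ΔT = 9.7×10⁻⁶ × 127 = 0.001232.
1/(A₁E₁) + 1/(A₂E₂) = 1/(1150×199×10³) + 1/(1200×45×10³) = 2.289×10⁻⁸ N⁻¹.
P = 0.001232 / 2.289×10⁻⁸ = 53820 N = 53.82 kN.

P ≈ 53.8 kN (tensile in the stainless steel)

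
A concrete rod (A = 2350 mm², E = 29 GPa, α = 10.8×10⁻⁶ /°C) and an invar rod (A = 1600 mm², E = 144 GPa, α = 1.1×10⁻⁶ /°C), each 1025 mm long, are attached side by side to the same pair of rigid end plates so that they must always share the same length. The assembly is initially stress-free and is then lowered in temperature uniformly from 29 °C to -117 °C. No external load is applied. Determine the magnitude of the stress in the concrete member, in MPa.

σ ≈ 31.7 MPa (tensile)

Both members must finish at the same length. With the larger α, the concrete tends to over-contract; the plates restrain it, putting the concrete in tension and the invar in compression. With no external load the two internal forces are equal and opposite, magnitude P.
Setting the final lengths equal and cancelling L: (α₁ − α₂)ΔT = P/(A₁E₁) + P/(A₂E₂).
|α₁ − α₂|·ΔT = 9.7×10⁻⁶ × 146 = 0.001416.
1/(A₁E₁) + 1/(A₂E₂) = 1/(2350×29×10³) + 1/(1600×144×10³) = 1.901×10⁻⁸ N⁻¹.
So P = 0.001416 / 1.901×10⁻⁸ = 74.48 kN.
σ_{concrete} = P/A₁ = 74480/2350 = 31.69 MPa, tensile.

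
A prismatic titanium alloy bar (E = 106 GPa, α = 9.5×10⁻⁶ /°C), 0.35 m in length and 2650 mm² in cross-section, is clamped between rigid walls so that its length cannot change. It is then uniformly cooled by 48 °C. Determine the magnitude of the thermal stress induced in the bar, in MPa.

The supports are rigid, so the total axial strain is zero. The restrained thermal strain is ε = αΔT = 9.5×10⁻⁶ × 48 = 456×10⁻⁶.
σ = EαΔT = 106×10³ × 9.5×10⁻⁶ × 48 = 48.34 MPa (tensile; the bar is trying to contract).

σ ≈ 48.3 MPa (tensile)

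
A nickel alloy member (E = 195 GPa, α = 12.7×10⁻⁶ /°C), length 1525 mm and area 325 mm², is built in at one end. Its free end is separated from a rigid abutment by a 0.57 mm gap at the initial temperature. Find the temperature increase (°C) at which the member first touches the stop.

The gap closes when αΔT L = 0.57 mm, since the member is still unstressed at that instant.
ΔT = 0.57 / (12.7×10⁻⁶ × 1525) = 29.43 °C.

ΔT ≈ 29.4 °C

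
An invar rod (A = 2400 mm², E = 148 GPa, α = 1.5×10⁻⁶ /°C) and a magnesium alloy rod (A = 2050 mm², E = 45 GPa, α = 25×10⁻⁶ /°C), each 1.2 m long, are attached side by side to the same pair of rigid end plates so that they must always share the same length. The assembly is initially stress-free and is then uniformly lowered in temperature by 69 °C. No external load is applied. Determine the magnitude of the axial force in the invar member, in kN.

P ≈ 119 kN (compressive in the invar)

Equilibrium of a rigid end plate with no external load gives equal and opposite internal forces ±P in the two members. Since α_{magnesium alloy} > α_{invar}, cooling drives the magnesium alloy into tension and the invar into compression.
Equating the net (thermal + elastic) strains gives |α₁ − α₂|·ΔT = P·[1/(A₁E₁) + 1/(A₂E₂)].
|α₁ − α₂|·ΔT = 23.5×10⁻⁶ × 69 = 0.001621.
1/(A₁E₁) + 1/(A₂E₂) = 1/(2400×148×10³) + 1/(2050×45×10³) = 1.366×10⁻⁸ N⁻¹.
So P = 0.001621 / 1.366×10⁻⁸ = 118.7 kN.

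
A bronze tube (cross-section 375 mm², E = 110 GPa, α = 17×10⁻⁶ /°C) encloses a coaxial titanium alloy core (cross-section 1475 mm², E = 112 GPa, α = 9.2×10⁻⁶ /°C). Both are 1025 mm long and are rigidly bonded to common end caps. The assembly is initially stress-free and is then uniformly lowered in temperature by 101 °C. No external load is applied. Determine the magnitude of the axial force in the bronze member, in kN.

Equilibrium of a rigid end plate with no external load gives equal and opposite internal forces ±P in the two members. Since α_{bronze} > α_{titanium alloy}, cooling drives the bronze into tension and the titanium alloy into compression.
Equating the net (thermal + elastic) strains gives |α₁ − α₂|·ΔT = P·[1/(A₁E₁) + 1/(A₂E₂)].
|α₁ − α₂|·ΔT = 7.8×10⁻⁶ × 101 = 0.0007878.
1/(A₁E₁) + 1/(A₂E₂) = 1/(375×110×10³) + 1/(1475×112×10³) = 3.03×10⁻⁸ N⁻¹.
So P = 0.0007878 / 3.03×10⁻⁸ = 26 kN.

P ≈ 26 kN (tensile in the bronze)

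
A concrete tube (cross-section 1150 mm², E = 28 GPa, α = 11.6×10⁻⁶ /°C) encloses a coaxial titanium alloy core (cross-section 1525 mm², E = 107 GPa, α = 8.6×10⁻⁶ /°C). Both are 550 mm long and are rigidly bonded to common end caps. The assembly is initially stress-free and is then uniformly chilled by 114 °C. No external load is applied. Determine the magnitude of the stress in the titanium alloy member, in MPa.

σ ≈ 6.03 MPa (compressive)

The concrete has the larger α, so on cooling it would change length more than the titanium alloy if both were free. The rigid plates force a common final length, so the concrete is put into tension and the titanium alloy into compression, with equal and opposite forces P (no external load).
Equating the net (thermal + elastic) strains gives |α₁ − α₂|·ΔT = P·[1/(A₁E₁) + 1/(A₂E₂)].
|α₁ − α₂|·ΔT = 3×10⁻⁶ × 114 = 0.000342.
1/(A₁E₁) + 1/(A₂E₂) = 1/(1150×28×10³) + 1/(1525×107×10³) = 3.718×10⁻⁸ N⁻¹.
So P = 0.000342 / 3.718×10⁻⁸ = 9.197 kN.
σ_{titanium alloy} = P/A₂ = 9197/1525 = 6.031 MPa, compressive.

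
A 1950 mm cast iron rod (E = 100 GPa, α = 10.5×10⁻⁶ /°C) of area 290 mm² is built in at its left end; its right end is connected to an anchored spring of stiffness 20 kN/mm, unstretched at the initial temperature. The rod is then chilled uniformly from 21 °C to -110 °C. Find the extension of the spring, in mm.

δ ≈ 1.14 mm

If the spring were absent the rod would shorten by αΔT L = 10.5×10⁻⁶ × 131 × 1950 = 2.682 mm.
With a force P in the spring, the elastic change of the rod is PL/(AE) and that of the spring is P/k; compatibility requires their sum to equal δ_free.
P [ L/(AE) + 1/k ] = δ_free → P [ 1950/(290×100×10³) + 1/(20×10³) ] = 2.682.
P = 2.682 / 0.0001172 = 22880 N.
Spring extension = P/k = 22880/(20×10³) = 1.144 mm.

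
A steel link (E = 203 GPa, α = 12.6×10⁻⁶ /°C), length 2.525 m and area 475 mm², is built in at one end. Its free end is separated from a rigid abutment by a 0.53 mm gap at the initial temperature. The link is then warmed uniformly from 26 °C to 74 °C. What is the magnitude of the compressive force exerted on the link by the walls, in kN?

Free thermal elongation = αΔT L = 12.6×10⁻⁶ × 48 × 2525 = 1.527 mm.
The gap closes (δ_free > 0.53 mm) and the wall then resists a further 1.527 − 0.53 = 0.9971 mm of expansion.
That suppressed elongation corresponds to σ = E·Δ/L = 203×10³ × 0.9971/2525 = 80.16 MPa.
P = σA = 80.16 × 475 = 38.08 kN.

P ≈ 38.1 kN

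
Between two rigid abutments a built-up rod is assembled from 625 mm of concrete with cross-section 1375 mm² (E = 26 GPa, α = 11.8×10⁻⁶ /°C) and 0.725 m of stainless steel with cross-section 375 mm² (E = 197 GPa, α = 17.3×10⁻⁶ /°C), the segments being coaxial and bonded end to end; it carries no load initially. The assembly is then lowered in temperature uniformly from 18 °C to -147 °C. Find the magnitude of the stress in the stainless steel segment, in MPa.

σ ≈ 321 MPa (tensile)

Free thermal contraction of the whole bar: Σ αᵢΔT Lᵢ = 11.8×10⁻⁶×165×625 + 17.3×10⁻⁶×165×725 = 3.286 mm.
The walls prevent any net length change, so an axial force P (same in every segment) develops. Compatibility: P · Σ Lᵢ/(AᵢEᵢ) = δ_free.
The series flexibility is Σ Lᵢ/(AᵢEᵢ) = 625/(1375×26×10³) + 725/(375×197×10³) = 2.73×10⁻⁵ mm/N.
So P = 3.286 / 2.73×10⁻⁵ = 120.4 kN, tensile.
σ_{stainless steel} = P / A = 120400 / 375 = 321.1 MPa.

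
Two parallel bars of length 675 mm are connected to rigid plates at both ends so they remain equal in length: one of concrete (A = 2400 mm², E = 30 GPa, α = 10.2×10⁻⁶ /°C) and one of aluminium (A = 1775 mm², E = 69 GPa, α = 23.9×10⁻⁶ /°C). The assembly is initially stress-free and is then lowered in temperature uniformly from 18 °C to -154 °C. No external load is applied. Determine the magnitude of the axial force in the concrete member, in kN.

P ≈ 107 kN (compressive in the concrete)

Equilibrium of a rigid end plate with no external load gives equal and opposite internal forces ±P in the two members. Since α_{aluminium} > α_{concrete}, cooling drives the aluminium into tension and the concrete into compression.
Compatibility of the two members (thermal + elastic change equal): (α₁ − α₂)ΔT = P·[1/(A₁E₁) + 1/(A₂E₂)].
|α₁ − α₂|·ΔT = 13.7×10⁻⁶ × 172 = 0.002356.
1/(A₁E₁) + 1/(A₂E₂) = 1/(2400×30×10³) + 1/(1775×69×10³) = 2.205×10⁻⁸ N⁻¹.
So P = 0.002356 / 2.205×10⁻⁸ = 106.8 kN.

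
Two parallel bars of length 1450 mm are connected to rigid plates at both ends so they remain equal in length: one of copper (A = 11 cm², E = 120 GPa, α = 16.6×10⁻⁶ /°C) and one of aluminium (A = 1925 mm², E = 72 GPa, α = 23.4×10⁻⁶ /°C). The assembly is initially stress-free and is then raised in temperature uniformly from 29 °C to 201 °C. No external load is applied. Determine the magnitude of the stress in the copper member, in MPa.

Both members must finish at the same length. With the larger α, the aluminium tends to over-expand; the plates restrain it, putting the aluminium in compression and the copper in tension. With no external load the two internal forces are equal and opposite, magnitude P.
Setting the final lengths equal and cancelling L: (α₁ − α₂)ΔT = P/(A₁E₁) + P/(A₂E₂).
|α₁ − α₂|·ΔT = 6.8×10⁻⁶ × 172 = 0.00117.
1/(A₁E₁) + 1/(A₂E₂) = 1/(1100×120×10³) + 1/(1925×72×10³) = 1.479×10⁻⁸ N⁻¹.
P = 0.00117 / 1.479×10⁻⁸ = 79080 N = 79.08 kN.
σ_{copper} = P/A₁ = 79080/1100 = 71.89 MPa, tensile.

σ ≈ 71.9 MPa (tensile)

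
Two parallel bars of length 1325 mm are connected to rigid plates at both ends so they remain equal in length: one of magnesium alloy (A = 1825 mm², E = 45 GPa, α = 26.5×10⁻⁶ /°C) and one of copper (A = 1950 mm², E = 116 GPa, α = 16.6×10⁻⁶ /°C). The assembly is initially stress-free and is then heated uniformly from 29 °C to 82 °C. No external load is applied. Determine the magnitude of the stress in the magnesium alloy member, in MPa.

Both members must finish at the same length. With the larger α, the magnesium alloy tends to over-expand; the plates restrain it, putting the magnesium alloy in compression and the copper in tension. With no external load the two internal forces are equal and opposite, magnitude P.
Compatibility of the two members (thermal + elastic change equal): (α₁ − α₂)ΔT = P·[1/(A₁E₁) + 1/(A₂E₂)].
|α₁ − α₂|·ΔT = 9.9×10⁻⁶ × 53 = 0.0005247.
1/(A₁E₁) + 1/(A₂E₂) = 1/(1825×45×10³) + 1/(1950×116×10³) = 1.66×10⁻⁸ N⁻¹.
So P = 0.0005247 / 1.66×10⁻⁸ = 31.61 kN.
σ_{magnesium alloy} = P/A₁ = 31610/1825 = 17.32 MPa, compressive.

σ ≈ 17.3 MPa (compressive)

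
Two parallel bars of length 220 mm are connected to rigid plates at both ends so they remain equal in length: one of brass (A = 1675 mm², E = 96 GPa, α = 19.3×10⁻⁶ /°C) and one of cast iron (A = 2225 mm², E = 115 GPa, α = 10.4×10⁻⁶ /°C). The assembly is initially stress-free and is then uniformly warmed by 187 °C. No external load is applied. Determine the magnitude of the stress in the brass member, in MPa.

Equilibrium of a rigid end plate with no external load gives equal and opposite internal forces ±P in the two members. Since α_{brass} > α_{cast iron}, heating drives the brass into compression and the cast iron into tension.
Equating the net (thermal + elastic) strains gives |α₁ − α₂|·ΔT = P·[1/(A₁E₁) + 1/(A₂E₂)].
|α₁ − α₂|·ΔT = 8.9×10⁻⁶ × 187 = 0.001664.
1/(A₁E₁) + 1/(A₂E₂) = 1/(1675×96×10³) + 1/(2225×115×10³) = 1.013×10⁻⁸ N⁻¹.
So P = 0.001664 / 1.013×10⁻⁸ = 164.3 kN.
σ_{brass} = P/A₁ = 164300/1675 = 98.11 MPa, compressive.

σ ≈ 98.1 MPa (compressive)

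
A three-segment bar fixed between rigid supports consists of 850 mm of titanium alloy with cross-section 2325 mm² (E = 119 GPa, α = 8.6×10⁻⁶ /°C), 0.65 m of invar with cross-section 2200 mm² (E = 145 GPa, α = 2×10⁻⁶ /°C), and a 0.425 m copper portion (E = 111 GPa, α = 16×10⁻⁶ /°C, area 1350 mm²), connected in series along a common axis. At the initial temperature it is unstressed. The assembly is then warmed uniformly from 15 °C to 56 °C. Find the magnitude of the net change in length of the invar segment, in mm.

|ΔL| ≈ 0.109 mm

Free thermal expansion of the whole bar: Σ αᵢΔT Lᵢ = 8.6×10⁻⁶×41×850 + 2×10⁻⁶×41×650 + 16×10⁻⁶×41×425 = 0.6318 mm.
The walls prevent any net length change, so an axial force P (same in every segment) develops. Compatibility: P · Σ Lᵢ/(AᵢEᵢ) = δ_free.
The series flexibility is Σ Lᵢ/(AᵢEᵢ) = 850/(2325×119×10³) + 650/(2200×145×10³) + 425/(1350×111×10³) = 7.946×10⁻⁶ mm/N.
Hence P = δ_free / Σ(L/AE) = 0.6318/7.946×10⁻⁶ = 79.51 kN (compressive).
For the invar segment, free thermal change = 2×10⁻⁶×41×650 = 0.0533 mm and elastic change from P = 79510×650/(2200×145×10³) = 0.162 mm; these oppose, so the net change is 0.109 mm (segment shortens).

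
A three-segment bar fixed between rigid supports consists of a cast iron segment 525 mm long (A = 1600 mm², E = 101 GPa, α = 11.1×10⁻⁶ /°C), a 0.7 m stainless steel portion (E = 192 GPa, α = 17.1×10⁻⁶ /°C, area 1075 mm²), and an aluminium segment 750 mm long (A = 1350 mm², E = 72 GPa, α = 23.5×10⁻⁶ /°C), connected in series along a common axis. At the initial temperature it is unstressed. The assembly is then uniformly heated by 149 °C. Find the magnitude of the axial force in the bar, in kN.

P ≈ 368 kN (compressive)

If the supports were absent, the total length change would be Σ αᵢΔT Lᵢ = 11.1×10⁻⁶×149×525 + 17.1×10⁻⁶×149×700 + 23.5×10⁻⁶×149×750 = 5.278 mm.
The rigid supports impose zero overall length change; the single axial force P common to all segments must satisfy P Σ Lᵢ/(AᵢEᵢ) = δ_free.
Σ Lᵢ/(AᵢEᵢ) = 525/(1600×101×10³) + 700/(1075×192×10³) + 750/(1350×72×10³) = 1.436×10⁻⁵ mm/N.
P = 5.278 / 1.436×10⁻⁵ = 367600 N = 367.6 kN, compressive.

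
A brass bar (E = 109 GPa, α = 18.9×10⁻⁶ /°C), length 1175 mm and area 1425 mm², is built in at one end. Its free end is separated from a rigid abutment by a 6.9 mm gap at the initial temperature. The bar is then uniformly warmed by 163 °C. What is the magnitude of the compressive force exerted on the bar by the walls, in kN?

P ≈ 0 kN

If the wall were absent the bar would grow by αΔT L = 18.9×10⁻⁶ × 163 × 1175 = 3.62 mm.
Since δ_free = 3.62 mm is less than the 6.9 mm gap, the bar never touches the wall. No axial force develops.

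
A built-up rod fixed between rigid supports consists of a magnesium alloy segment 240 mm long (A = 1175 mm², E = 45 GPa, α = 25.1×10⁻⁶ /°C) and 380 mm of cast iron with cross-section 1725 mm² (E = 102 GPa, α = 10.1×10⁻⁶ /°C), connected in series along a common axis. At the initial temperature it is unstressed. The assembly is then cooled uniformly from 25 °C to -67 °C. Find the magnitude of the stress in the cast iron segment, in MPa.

Free thermal contraction of the whole bar: Σ αᵢΔT Lᵢ = 25.1×10⁻⁶×92×240 + 10.1×10⁻⁶×92×380 = 0.9073 mm.
Since the ends are fixed, an axial force P builds up, equal in every segment, with P · Σ Lᵢ/(AᵢEᵢ) = δ_free.
Σ Lᵢ/(AᵢEᵢ) = 240/(1175×45×10³) + 380/(1725×102×10³) = 6.699×10⁻⁶ mm/N.
So P = 0.9073 / 6.699×10⁻⁶ = 135.4 kN, tensile.
σ_{cast iron} = P / A = 135400 / 1725 = 78.52 MPa.

σ ≈ 78.5 MPa (tensile)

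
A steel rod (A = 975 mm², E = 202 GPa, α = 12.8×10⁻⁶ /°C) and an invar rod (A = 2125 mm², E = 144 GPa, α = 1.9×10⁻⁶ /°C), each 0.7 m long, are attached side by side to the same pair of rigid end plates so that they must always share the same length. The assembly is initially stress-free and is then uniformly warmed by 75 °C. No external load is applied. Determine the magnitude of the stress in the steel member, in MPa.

σ ≈ 100 MPa (compressive)

The steel has the larger α, so on heating it would change length more than the invar if both were free. The rigid plates force a common final length, so the steel is put into compression and the invar into tension, with equal and opposite forces P (no external load).
Compatibility of the two members (thermal + elastic change equal): (α₁ − α₂)ΔT = P·[1/(A₁E₁) + 1/(A₂E₂)].
|α₁ − α₂|·ΔT = 10.9×10⁻⁶ × 75 = 0.0008175.
1/(A₁E₁) + 1/(A₂E₂) = 1/(975×202×10³) + 1/(2125×144×10³) = 8.345×10⁻⁹ N⁻¹.
P = 0.0008175 / 8.345×10⁻⁹ = 97960 N = 97.96 kN.
σ_{steel} = P/A₁ = 97960/975 = 100.5 MPa, compressive.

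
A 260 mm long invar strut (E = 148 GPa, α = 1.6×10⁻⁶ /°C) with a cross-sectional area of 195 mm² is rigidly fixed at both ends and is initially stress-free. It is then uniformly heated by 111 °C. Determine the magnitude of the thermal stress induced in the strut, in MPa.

Because both ends are immovable the net strain is zero, and the suppressed thermal strain is αΔT = 1.6×10⁻⁶ × 111 = 177.6×10⁻⁶.
σ = EαΔT = 148×10³ × 1.6×10⁻⁶ × 111 = 26.28 MPa (compressive; the strut is trying to expand).

σ ≈ 26.3 MPa (compressive)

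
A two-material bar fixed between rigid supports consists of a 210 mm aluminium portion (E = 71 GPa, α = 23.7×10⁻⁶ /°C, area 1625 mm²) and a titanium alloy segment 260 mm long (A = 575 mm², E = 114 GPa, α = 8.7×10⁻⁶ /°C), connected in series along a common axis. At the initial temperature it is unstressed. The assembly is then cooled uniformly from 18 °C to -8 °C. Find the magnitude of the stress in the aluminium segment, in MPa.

σ ≈ 20 MPa (tensile)

Free thermal contraction of the whole bar: Σ αᵢΔT Lᵢ = 23.7×10⁻⁶×26×210 + 8.7×10⁻⁶×26×260 = 0.1882 mm.
The rigid supports impose zero overall length change; the single axial force P common to all segments must satisfy P Σ Lᵢ/(AᵢEᵢ) = δ_free.
The series flexibility is Σ Lᵢ/(AᵢEᵢ) = 210/(1625×71×10³) + 260/(575×114×10³) = 5.787×10⁻⁶ mm/N.
P = 0.1882 / 5.787×10⁻⁶ = 32530 N = 32.53 kN, tensile.
σ_{aluminium} = P / A = 32530 / 1625 = 20.02 MPa.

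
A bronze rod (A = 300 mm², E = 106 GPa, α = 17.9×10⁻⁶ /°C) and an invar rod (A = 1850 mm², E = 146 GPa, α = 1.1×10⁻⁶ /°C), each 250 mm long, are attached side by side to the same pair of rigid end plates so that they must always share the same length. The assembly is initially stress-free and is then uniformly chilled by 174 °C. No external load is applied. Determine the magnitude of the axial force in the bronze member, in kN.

P ≈ 83.2 kN (tensile in the bronze)

Equilibrium of a rigid end plate with no external load gives equal and opposite internal forces ±P in the two members. Since α_{bronze} > α_{invar}, cooling drives the bronze into tension and the invar into compression.
Equating the net (thermal + elastic) strains gives |α₁ − α₂|·ΔT = P·[1/(A₁E₁) + 1/(A₂E₂)].
|α₁ − α₂|·ΔT = 16.8×10⁻⁶ × 174 = 0.002923.
1/(A₁E₁) + 1/(A₂E₂) = 1/(300×106×10³) + 1/(1850×146×10³) = 3.515×10⁻⁸ N⁻¹.
P = 0.002923 / 3.515×10⁻⁸ = 83170 N = 83.17 kN.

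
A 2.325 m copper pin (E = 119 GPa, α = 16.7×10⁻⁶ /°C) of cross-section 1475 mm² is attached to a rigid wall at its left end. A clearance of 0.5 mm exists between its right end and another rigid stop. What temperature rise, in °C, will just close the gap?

ΔT ≈ 12.9 °C

Contact occurs when the free expansion equals the gap: αΔT L = 0.5 mm.
So ΔT = g/(αL) = 0.5/(16.7×10⁻⁶ × 2325) = 12.88 °C.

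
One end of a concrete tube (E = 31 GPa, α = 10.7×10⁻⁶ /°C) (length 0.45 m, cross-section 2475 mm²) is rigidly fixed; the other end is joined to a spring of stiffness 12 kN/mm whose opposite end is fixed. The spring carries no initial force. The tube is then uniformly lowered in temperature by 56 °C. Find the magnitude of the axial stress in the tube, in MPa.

Free thermal contraction: δ_free = αΔT L = 10.7×10⁻⁶ × 56 × 450 = 0.2696 mm.
Let P be the tensile force in the spring. The tube extends elastically by PL/(AE) and the spring stretches by P/k; together these equal δ_free.
P [ L/(AE) + 1/k ] = δ_free → P [ 450/(2475×31×10³) + 1/(12×10³) ] = 0.2696.
P = 0.2696 / 8.92×10⁻⁵ = 3023 N.
σ = P/A = 3023/2475 = 1.221 MPa.

σ ≈ 1.22 MPa (tensile)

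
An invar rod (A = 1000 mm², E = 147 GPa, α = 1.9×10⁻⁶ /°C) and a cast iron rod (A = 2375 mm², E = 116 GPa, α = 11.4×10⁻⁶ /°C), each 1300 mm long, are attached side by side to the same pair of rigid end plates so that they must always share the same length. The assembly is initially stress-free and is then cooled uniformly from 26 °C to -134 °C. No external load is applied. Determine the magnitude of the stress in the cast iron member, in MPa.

σ ≈ 61.3 MPa (tensile)

The cast iron has the larger α, so on cooling it would change length more than the invar if both were free. The rigid plates force a common final length, so the cast iron is put into tension and the invar into compression, with equal and opposite forces P (no external load).
Equating the net (thermal + elastic) strains gives |α₁ − α₂|·ΔT = P·[1/(A₁E₁) + 1/(A₂E₂)].
|α₁ − α₂|·ΔT = 9.5×10⁻⁶ × 160 = 0.00152.
1/(A₁E₁) + 1/(A₂E₂) = 1/(1000×147×10³) + 1/(2375×116×10³) = 1.043×10⁻⁸ N⁻¹.
P = 0.00152 / 1.043×10⁻⁸ = 145700 N = 145.7 kN.
σ_{cast iron} = P/A₂ = 145700/2375 = 61.35 MPa, tensile.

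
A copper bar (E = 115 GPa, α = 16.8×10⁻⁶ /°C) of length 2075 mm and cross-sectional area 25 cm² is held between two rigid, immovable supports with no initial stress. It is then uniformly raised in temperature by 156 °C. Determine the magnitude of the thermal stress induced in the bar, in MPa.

Because both ends are immovable the net strain is zero, and the suppressed thermal strain is αΔT = 16.8×10⁻⁶ × 156 = 2620.8×10⁻⁶.
Hence σ = E·αΔT = 115×10³ × 2620.8×10⁻⁶ = 301.4 MPa, compressive.

σ ≈ 301 MPa (compressive)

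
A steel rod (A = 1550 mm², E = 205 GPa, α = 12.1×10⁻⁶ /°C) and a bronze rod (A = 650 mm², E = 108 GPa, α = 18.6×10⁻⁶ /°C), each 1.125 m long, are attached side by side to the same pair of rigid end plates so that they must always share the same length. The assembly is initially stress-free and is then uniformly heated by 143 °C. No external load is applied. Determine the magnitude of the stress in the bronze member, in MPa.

σ ≈ 82.2 MPa (compressive)

The bronze has the larger α, so on heating it would change length more than the steel if both were free. The rigid plates force a common final length, so the bronze is put into compression and the steel into tension, with equal and opposite forces P (no external load).
Compatibility of the two members (thermal + elastic change equal): (α₁ − α₂)ΔT = P·[1/(A₁E₁) + 1/(A₂E₂)].
|α₁ − α₂|·ΔT = 6.5×10⁻⁶ × 143 = 0.0009295.
1/(A₁E₁) + 1/(A₂E₂) = 1/(1550×205×10³) + 1/(650×108×10³) = 1.739×10⁻⁸ N⁻¹.
P = 0.0009295 / 1.739×10⁻⁸ = 53440 N = 53.44 kN.
σ_{bronze} = P/A₂ = 53440/650 = 82.22 MPa, compressive.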